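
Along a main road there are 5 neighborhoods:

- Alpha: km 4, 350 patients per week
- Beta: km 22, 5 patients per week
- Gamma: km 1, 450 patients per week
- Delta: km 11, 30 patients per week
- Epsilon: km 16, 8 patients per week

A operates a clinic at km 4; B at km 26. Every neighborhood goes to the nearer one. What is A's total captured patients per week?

The indifferent point is the midpoint (4+26)/2 = 15; neighborhoods left of it (closer to A at 4) go to A, those right go to B.
  Gamma at 1 (w=450) → A
  Alpha at 4 (w=350) → A
  Delta at 11 (w=30) → A
  Epsilon at 16 (w=8) → B
  Beta at 22 (w=5) → B
A captures 830; B captures 13.

830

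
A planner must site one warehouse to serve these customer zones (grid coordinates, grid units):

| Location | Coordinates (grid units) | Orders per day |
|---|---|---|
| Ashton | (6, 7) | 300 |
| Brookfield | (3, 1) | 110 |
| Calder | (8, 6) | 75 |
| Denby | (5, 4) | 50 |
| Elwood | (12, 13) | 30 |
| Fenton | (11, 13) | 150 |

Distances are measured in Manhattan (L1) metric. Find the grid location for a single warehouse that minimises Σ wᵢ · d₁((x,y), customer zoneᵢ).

Manhattan distance separates: Σwᵢ(|x−xᵢ|+|y−yᵢ|) = Σwᵢ|x−xᵢ| + Σwᵢ|y−yᵢ|, so x and y are optimised independently as 1-D weighted medians.
Total weight W = 715; half = 357.5.
x-coordinate, sorted with cumulative weight:
  x=3 (Brookfield, w=110) cum 110
  x=5 (Denby, w=50) cum 160
  x=6 (Ashton, w=300) cum 460  ← median
  x=8 (Calder, w=75) cum 535
  x=11 (Fenton, w=150) cum 685
  x=12 (Elwood, w=30) cum 715
⇒ x* = 6
y-coordinate, sorted with cumulative weight:
  y=1 (Brookfield, w=110) cum 110
  y=4 (Denby, w=50) cum 160
  y=6 (Calder, w=75) cum 235
  y=7 (Ashton, w=300) cum 535  ← median
  y=13 (Elwood, w=30) cum 565
  y=13 (Fenton, w=150) cum 715
⇒ y* = 7

(6, 7)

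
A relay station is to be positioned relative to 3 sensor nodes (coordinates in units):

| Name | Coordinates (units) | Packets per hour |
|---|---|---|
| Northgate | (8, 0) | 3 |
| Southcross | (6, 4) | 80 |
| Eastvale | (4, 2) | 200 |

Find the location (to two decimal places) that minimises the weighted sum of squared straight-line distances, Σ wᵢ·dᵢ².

(4.61, 2.54)

The minimiser of Σwᵢ‖p−pᵢ‖² is the weighted centroid p* = (Σwᵢpᵢ)/(Σwᵢ).
Σwᵢ = 283.
Σwᵢxᵢ = 3·8 + 80·6 + 200·4 = 1304.
Σwᵢyᵢ = 3·0 + 80·4 + 200·2 = 720.
x* = 1304/283 = 4.61, y* = 720/283 = 2.54.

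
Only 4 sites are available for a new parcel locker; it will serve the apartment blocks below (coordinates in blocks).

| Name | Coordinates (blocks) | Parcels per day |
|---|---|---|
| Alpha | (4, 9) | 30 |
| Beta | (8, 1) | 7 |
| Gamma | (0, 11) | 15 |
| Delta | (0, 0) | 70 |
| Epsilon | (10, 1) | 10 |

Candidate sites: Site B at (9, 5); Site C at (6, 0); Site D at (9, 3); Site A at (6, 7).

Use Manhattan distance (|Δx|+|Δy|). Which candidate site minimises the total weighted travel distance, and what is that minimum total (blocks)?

Site C, total 1076 blocks

Total weighted distance at each candidate:
  Site B (9, 5): total = 1560
  Site C (6, 0): total = 1076
  Site D (9, 3): total = 1476
  Site A (6, 7): total = 1336
Minimum is at Site C with total 1076 blocks.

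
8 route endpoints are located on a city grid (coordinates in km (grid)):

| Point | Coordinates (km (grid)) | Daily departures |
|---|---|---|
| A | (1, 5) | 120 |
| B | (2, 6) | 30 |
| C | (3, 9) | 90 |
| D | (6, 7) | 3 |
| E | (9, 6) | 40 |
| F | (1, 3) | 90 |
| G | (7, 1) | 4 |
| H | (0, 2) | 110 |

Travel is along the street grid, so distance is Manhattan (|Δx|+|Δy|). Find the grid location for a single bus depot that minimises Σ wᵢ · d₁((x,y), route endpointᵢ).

Manhattan distance separates: Σwᵢ(|x−xᵢ|+|y−yᵢ|) = Σwᵢ|x−xᵢ| + Σwᵢ|y−yᵢ|, so x and y are optimised independently as 1-D weighted medians.
Total weight W = 487; half = 243.5.
x-coordinate, sorted with cumulative weight:
  x=0 (H, w=110) cum 110
  x=1 (A, w=120) cum 230
  x=1 (F, w=90) cum 320  ← median
  x=2 (B, w=30) cum 350
  x=3 (C, w=90) cum 440
  x=6 (D, w=3) cum 443
  x=7 (G, w=4) cum 447
  x=9 (E, w=40) cum 487
⇒ x* = 1
y-coordinate, sorted with cumulative weight:
  y=1 (G, w=4) cum 4
  y=2 (H, w=110) cum 114
  y=3 (F, w=90) cum 204
  y=5 (A, w=120) cum 324  ← median
  y=6 (B, w=30) cum 354
  y=6 (E, w=40) cum 394
  y=7 (D, w=3) cum 397
  y=9 (C, w=90) cum 487
⇒ y* = 5

(1, 5)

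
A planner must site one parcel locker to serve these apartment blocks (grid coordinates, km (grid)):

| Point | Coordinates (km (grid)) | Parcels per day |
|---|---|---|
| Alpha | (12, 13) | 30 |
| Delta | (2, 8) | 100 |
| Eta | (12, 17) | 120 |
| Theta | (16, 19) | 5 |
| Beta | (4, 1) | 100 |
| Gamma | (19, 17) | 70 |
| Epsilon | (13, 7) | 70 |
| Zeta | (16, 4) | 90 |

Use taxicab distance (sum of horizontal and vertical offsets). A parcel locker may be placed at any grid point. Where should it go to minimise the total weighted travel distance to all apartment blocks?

(12, 8)

Manhattan distance separates: Σwᵢ(|x−xᵢ|+|y−yᵢ|) = Σwᵢ|x−xᵢ| + Σwᵢ|y−yᵢ|, so x and y are optimised independently as 1-D weighted medians.
Total weight W = 585; half = 292.5.
x-coordinate, sorted with cumulative weight:
  x=2 (Delta, w=100) cum 100
  x=4 (Beta, w=100) cum 200
  x=12 (Alpha, w=30) cum 230
  x=12 (Eta, w=120) cum 350  ← median
  x=13 (Epsilon, w=70) cum 420
  x=16 (Theta, w=5) cum 425
  x=16 (Zeta, w=90) cum 515
  x=19 (Gamma, w=70) cum 585
⇒ x* = 12
y-coordinate, sorted with cumulative weight:
  y=1 (Beta, w=100) cum 100
  y=4 (Zeta, w=90) cum 190
  y=7 (Epsilon, w=70) cum 260
  y=8 (Delta, w=100) cum 360  ← median
  y=13 (Alpha, w=30) cum 390
  y=17 (Eta, w=120) cum 510
  y=17 (Gamma, w=70) cum 580
  y=19 (Theta, w=5) cum 585
⇒ y* = 8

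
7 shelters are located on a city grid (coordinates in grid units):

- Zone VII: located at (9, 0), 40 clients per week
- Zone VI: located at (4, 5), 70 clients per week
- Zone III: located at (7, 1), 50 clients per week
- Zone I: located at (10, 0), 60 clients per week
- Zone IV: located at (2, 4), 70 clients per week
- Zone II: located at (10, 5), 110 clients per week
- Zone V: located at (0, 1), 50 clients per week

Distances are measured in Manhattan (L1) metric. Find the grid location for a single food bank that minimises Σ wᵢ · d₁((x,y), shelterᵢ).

Manhattan distance separates: Σwᵢ(|x−xᵢ|+|y−yᵢ|) = Σwᵢ|x−xᵢ| + Σwᵢ|y−yᵢ|, so x and y are optimised independently as 1-D weighted medians.
Total weight W = 450; half = 225.
x-coordinate, sorted with cumulative weight:
  x=0 (Zone V, w=50) cum 50
  x=2 (Zone IV, w=70) cum 120
  x=4 (Zone VI, w=70) cum 190
  x=7 (Zone III, w=50) cum 240  ← median
  x=9 (Zone VII, w=40) cum 280
  x=10 (Zone I, w=60) cum 340
  x=10 (Zone II, w=110) cum 450
⇒ x* = 7
y-coordinate, sorted with cumulative weight:
  y=0 (Zone VII, w=40) cum 40
  y=0 (Zone I, w=60) cum 100
  y=1 (Zone III, w=50) cum 150
  y=1 (Zone V, w=50) cum 200
  y=4 (Zone IV, w=70) cum 270  ← median
  y=5 (Zone VI, w=70) cum 340
  y=5 (Zone II, w=110) cum 450
⇒ y* = 4

(7, 4)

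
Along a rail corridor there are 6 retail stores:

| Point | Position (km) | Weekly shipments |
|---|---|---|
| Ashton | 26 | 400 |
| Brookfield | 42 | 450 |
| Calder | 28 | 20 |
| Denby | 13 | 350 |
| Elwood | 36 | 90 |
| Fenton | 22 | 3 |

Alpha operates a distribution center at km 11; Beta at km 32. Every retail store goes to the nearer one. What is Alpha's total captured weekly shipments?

The indifferent point is the midpoint (11+32)/2 = 21.5; retail stores left of it (closer to Alpha at 11) go to Alpha, those right go to Beta.
  Denby at 13 (w=350) → Alpha
  Fenton at 22 (w=3) → Beta
  Ashton at 26 (w=400) → Beta
  Calder at 28 (w=20) → Beta
  Elwood at 36 (w=90) → Beta
  Brookfield at 42 (w=450) → Beta
Alpha captures 350; Beta captures 963.

350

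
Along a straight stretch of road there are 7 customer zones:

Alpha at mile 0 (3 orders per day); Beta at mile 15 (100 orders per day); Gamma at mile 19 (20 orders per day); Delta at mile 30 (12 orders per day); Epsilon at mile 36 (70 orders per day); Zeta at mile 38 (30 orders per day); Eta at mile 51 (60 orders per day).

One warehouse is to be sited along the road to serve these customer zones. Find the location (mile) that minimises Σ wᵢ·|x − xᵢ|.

For a sum of weighted absolute distances on a line, the optimum is the weighted median (not the mean). Total weight W = 295; half-weight = 147.5.
Sort by position and accumulate weight:
  mile 0 (Alpha, w=3) → cum 3
  mile 15 (Beta, w=100) → cum 103
  mile 19 (Gamma, w=20) → cum 123
  mile 30 (Delta, w=12) → cum 135
  mile 36 (Epsilon, w=70) → cum 205  ≥ 147.5 → median here
  mile 38 (Zeta, w=30) → cum 235
  mile 51 (Eta, w=60) → cum 295
Optimal location: mile 36.

x = 36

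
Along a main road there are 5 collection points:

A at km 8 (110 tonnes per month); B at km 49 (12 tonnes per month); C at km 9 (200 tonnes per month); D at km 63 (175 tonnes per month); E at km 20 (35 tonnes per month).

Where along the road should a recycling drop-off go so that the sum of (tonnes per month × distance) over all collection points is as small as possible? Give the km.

x = 9

For a sum of weighted absolute distances on a line, the optimum is the weighted median (not the mean). Total weight W = 532; half-weight = 266.
Sort by position and accumulate weight:
  km 8 (A, w=110) → cum 110
  km 9 (C, w=200) → cum 310  ≥ 266 → median here
  km 20 (E, w=35) → cum 345
  km 49 (B, w=12) → cum 357
  km 63 (D, w=175) → cum 532
Optimal location: km 9.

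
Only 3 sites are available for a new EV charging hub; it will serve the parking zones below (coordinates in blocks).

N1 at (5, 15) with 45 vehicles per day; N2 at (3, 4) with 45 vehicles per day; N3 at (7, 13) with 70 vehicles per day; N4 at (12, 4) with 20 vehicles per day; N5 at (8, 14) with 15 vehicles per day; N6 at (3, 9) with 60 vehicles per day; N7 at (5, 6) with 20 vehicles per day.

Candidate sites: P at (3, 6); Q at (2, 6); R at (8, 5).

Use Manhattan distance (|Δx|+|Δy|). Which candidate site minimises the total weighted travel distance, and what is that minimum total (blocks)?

Total weighted distance at each candidate:
  P (3, 6): total = 1990
  Q (2, 6): total = 2265
  R (8, 5): total = 2340
Minimum is at P with total 1990 blocks.

P, total 1990 blocks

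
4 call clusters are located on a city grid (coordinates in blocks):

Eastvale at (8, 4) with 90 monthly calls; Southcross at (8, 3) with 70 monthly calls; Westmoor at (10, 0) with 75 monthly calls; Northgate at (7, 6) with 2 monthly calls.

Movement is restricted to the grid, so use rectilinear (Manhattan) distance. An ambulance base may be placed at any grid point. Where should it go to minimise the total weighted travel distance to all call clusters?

Manhattan distance separates: Σwᵢ(|x−xᵢ|+|y−yᵢ|) = Σwᵢ|x−xᵢ| + Σwᵢ|y−yᵢ|, so x and y are optimised independently as 1-D weighted medians.
Total weight W = 237; half = 118.5.
x-coordinate, sorted with cumulative weight:
  x=7 (Northgate, w=2) cum 2
  x=8 (Eastvale, w=90) cum 92
  x=8 (Southcross, w=70) cum 162  ← median
  x=10 (Westmoor, w=75) cum 237
⇒ x* = 8
y-coordinate, sorted with cumulative weight:
  y=0 (Westmoor, w=75) cum 75
  y=3 (Southcross, w=70) cum 145  ← median
  y=4 (Eastvale, w=90) cum 235
  y=6 (Northgate, w=2) cum 237
⇒ y* = 3

(8, 3)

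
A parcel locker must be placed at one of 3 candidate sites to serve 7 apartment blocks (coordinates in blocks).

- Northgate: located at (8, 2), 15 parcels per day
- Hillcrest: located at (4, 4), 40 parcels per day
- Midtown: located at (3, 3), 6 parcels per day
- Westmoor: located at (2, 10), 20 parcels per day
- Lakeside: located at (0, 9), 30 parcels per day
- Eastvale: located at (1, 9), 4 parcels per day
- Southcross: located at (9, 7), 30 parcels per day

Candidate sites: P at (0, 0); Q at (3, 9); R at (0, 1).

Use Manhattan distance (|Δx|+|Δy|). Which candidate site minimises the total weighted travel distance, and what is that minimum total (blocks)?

Total weighted distance at each candidate:
  P (0, 0): total = 1536
  Q (3, 9): total = 834
  R (0, 1): total = 1391
Minimum is at Q with total 834 blocks.

Q, total 834 blocks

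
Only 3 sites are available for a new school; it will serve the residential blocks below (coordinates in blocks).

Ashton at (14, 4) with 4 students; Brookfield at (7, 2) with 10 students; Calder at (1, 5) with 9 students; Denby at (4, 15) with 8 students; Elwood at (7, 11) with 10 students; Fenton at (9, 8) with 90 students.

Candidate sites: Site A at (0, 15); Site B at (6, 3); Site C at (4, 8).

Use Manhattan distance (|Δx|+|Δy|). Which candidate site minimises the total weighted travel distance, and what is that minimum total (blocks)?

Total weighted distance at each candidate:
  Site A (0, 15): total = 1981
  Site B (6, 3): total = 1041
  Site C (4, 8): total = 766
Minimum is at Site C with total 766 blocks.

Site C, total 766 blocks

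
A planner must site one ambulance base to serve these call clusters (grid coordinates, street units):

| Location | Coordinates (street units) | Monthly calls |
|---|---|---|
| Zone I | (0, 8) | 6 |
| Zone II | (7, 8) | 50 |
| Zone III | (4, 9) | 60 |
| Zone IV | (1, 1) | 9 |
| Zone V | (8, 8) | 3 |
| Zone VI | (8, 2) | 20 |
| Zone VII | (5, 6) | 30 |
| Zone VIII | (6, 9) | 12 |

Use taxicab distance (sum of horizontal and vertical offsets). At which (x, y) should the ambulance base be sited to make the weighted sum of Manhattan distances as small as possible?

(5, 8)

Manhattan distance separates: Σwᵢ(|x−xᵢ|+|y−yᵢ|) = Σwᵢ|x−xᵢ| + Σwᵢ|y−yᵢ|, so x and y are optimised independently as 1-D weighted medians.
Total weight W = 190; half = 95.
x-coordinate, sorted with cumulative weight:
  x=0 (Zone I, w=6) cum 6
  x=1 (Zone IV, w=9) cum 15
  x=4 (Zone III, w=60) cum 75
  x=5 (Zone VII, w=30) cum 105  ← median
  x=6 (Zone VIII, w=12) cum 117
  x=7 (Zone II, w=50) cum 167
  x=8 (Zone V, w=3) cum 170
  x=8 (Zone VI, w=20) cum 190
⇒ x* = 5
y-coordinate, sorted with cumulative weight:
  y=1 (Zone IV, w=9) cum 9
  y=2 (Zone VI, w=20) cum 29
  y=6 (Zone VII, w=30) cum 59
  y=8 (Zone I, w=6) cum 65
  y=8 (Zone II, w=50) cum 115  ← median
  y=8 (Zone V, w=3) cum 118
  y=9 (Zone III, w=60) cum 178
  y=9 (Zone VIII, w=12) cum 190
⇒ y* = 8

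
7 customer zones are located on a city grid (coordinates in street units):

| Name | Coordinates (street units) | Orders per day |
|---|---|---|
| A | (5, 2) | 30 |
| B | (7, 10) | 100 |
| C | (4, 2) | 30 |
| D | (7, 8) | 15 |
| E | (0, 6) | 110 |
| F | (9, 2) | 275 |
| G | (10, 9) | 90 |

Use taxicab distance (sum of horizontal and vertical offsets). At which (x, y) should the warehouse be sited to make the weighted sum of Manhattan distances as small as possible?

Manhattan distance separates: Σwᵢ(|x−xᵢ|+|y−yᵢ|) = Σwᵢ|x−xᵢ| + Σwᵢ|y−yᵢ|, so x and y are optimised independently as 1-D weighted medians.
Total weight W = 650; half = 325.
x-coordinate, sorted with cumulative weight:
  x=0 (E, w=110) cum 110
  x=4 (C, w=30) cum 140
  x=5 (A, w=30) cum 170
  x=7 (B, w=100) cum 270
  x=7 (D, w=15) cum 285
  x=9 (F, w=275) cum 560  ← median
  x=10 (G, w=90) cum 650
⇒ x* = 9
y-coordinate, sorted with cumulative weight:
  y=2 (A, w=30) cum 30
  y=2 (C, w=30) cum 60
  y=2 (F, w=275) cum 335  ← median
  y=6 (E, w=110) cum 445
  y=8 (D, w=15) cum 460
  y=9 (G, w=90) cum 550
  y=10 (B, w=100) cum 650
⇒ y* = 2

(9, 2)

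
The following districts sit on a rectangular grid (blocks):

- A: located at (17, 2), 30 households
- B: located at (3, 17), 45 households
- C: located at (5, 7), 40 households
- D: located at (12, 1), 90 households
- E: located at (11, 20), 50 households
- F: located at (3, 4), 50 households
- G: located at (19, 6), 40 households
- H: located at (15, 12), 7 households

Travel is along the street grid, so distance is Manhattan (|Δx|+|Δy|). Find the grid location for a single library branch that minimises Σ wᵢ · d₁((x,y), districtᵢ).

Manhattan distance separates: Σwᵢ(|x−xᵢ|+|y−yᵢ|) = Σwᵢ|x−xᵢ| + Σwᵢ|y−yᵢ|, so x and y are optimised independently as 1-D weighted medians.
Total weight W = 352; half = 176.
x-coordinate, sorted with cumulative weight:
  x=3 (B, w=45) cum 45
  x=3 (F, w=50) cum 95
  x=5 (C, w=40) cum 135
  x=11 (E, w=50) cum 185  ← median
  x=12 (D, w=90) cum 275
  x=15 (H, w=7) cum 282
  x=17 (A, w=30) cum 312
  x=19 (G, w=40) cum 352
⇒ x* = 11
y-coordinate, sorted with cumulative weight:
  y=1 (D, w=90) cum 90
  y=2 (A, w=30) cum 120
  y=4 (F, w=50) cum 170
  y=6 (G, w=40) cum 210  ← median
  y=7 (C, w=40) cum 250
  y=12 (H, w=7) cum 257
  y=17 (B, w=45) cum 302
  y=20 (E, w=50) cum 352
⇒ y* = 6

(11, 6)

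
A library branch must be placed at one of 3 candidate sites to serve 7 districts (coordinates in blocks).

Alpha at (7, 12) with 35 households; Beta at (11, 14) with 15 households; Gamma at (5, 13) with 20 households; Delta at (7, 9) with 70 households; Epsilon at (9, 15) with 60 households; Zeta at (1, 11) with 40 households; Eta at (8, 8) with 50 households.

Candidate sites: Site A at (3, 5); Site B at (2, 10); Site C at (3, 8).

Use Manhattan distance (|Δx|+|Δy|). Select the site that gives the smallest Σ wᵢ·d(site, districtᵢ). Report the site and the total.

Total weighted distance at each candidate:
  Site A (3, 5): total = 3080
  Site B (2, 10): total = 2180
  Site C (3, 8): total = 2210
Minimum is at Site B with total 2180 blocks.

Site B, total 2180 blocks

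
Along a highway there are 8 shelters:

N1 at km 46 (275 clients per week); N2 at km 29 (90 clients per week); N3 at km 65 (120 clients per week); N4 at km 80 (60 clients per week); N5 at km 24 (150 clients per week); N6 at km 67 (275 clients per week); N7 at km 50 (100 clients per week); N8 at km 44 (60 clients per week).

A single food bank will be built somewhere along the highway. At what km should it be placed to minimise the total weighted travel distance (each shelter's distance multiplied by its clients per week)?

x = 46

For a sum of weighted absolute distances on a line, the optimum is the weighted median (not the mean). Total weight W = 1130; half-weight = 565.
Sort by position and accumulate weight:
  km 24 (N5, w=150) → cum 150
  km 29 (N2, w=90) → cum 240
  km 44 (N8, w=60) → cum 300
  km 46 (N1, w=275) → cum 575  ≥ 565 → median here
  km 50 (N7, w=100) → cum 675
  km 65 (N3, w=120) → cum 795
  km 67 (N6, w=275) → cum 1070
  km 80 (N4, w=60) → cum 1130
Optimal location: km 46.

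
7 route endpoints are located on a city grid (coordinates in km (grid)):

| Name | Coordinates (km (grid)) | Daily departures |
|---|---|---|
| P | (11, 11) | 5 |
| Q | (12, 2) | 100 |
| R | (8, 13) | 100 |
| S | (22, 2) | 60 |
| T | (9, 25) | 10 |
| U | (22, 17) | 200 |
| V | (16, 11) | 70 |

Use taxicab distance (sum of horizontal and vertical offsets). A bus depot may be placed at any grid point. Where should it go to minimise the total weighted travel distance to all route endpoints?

Manhattan distance separates: Σwᵢ(|x−xᵢ|+|y−yᵢ|) = Σwᵢ|x−xᵢ| + Σwᵢ|y−yᵢ|, so x and y are optimised independently as 1-D weighted medians.
Total weight W = 545; half = 272.5.
x-coordinate, sorted with cumulative weight:
  x=8 (R, w=100) cum 100
  x=9 (T, w=10) cum 110
  x=11 (P, w=5) cum 115
  x=12 (Q, w=100) cum 215
  x=16 (V, w=70) cum 285  ← median
  x=22 (S, w=60) cum 345
  x=22 (U, w=200) cum 545
⇒ x* = 16
y-coordinate, sorted with cumulative weight:
  y=2 (Q, w=100) cum 100
  y=2 (S, w=60) cum 160
  y=11 (P, w=5) cum 165
  y=11 (V, w=70) cum 235
  y=13 (R, w=100) cum 335  ← median
  y=17 (U, w=200) cum 535
  y=25 (T, w=10) cum 545
⇒ y* = 13

(16, 13)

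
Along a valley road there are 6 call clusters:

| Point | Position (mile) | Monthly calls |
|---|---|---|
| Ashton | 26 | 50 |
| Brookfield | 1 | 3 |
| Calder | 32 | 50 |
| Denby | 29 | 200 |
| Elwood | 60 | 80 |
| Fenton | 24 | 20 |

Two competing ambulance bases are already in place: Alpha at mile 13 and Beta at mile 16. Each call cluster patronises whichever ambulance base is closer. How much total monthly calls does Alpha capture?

The indifferent point is the midpoint (13+16)/2 = 14.5; call clusters left of it (closer to Alpha at 13) go to Alpha, those right go to Beta.
  Brookfield at 1 (w=3) → Alpha
  Fenton at 24 (w=20) → Beta
  Ashton at 26 (w=50) → Beta
  Denby at 29 (w=200) → Beta
  Calder at 32 (w=50) → Beta
  Elwood at 60 (w=80) → Beta
Alpha captures 3; Beta captures 400.

3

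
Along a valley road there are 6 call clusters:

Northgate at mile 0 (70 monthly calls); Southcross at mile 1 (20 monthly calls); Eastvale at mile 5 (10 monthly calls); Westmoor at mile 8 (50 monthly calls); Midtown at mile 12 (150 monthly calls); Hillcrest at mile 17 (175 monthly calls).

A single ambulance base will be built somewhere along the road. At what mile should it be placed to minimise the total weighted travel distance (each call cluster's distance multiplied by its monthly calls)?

For a sum of weighted absolute distances on a line, the optimum is the weighted median (not the mean). Total weight W = 475; half-weight = 237.5.
Sort by position and accumulate weight:
  mile 0 (Northgate, w=70) → cum 70
  mile 1 (Southcross, w=20) → cum 90
  mile 5 (Eastvale, w=10) → cum 100
  mile 8 (Westmoor, w=50) → cum 150
  mile 12 (Midtown, w=150) → cum 300  ≥ 237.5 → median here
  mile 17 (Hillcrest, w=175) → cum 475
Optimal location: mile 12.

x = 12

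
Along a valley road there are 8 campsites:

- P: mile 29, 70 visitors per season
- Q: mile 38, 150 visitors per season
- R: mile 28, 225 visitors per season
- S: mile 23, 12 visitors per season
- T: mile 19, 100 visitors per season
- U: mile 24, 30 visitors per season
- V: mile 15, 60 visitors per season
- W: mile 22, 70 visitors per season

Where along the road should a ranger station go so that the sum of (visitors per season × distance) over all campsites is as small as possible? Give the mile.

x = 28

For a sum of weighted absolute distances on a line, the optimum is the weighted median (not the mean). Total weight W = 717; half-weight = 358.5.
Sort by position and accumulate weight:
  mile 15 (V, w=60) → cum 60
  mile 19 (T, w=100) → cum 160
  mile 22 (W, w=70) → cum 230
  mile 23 (S, w=12) → cum 242
  mile 24 (U, w=30) → cum 272
  mile 28 (R, w=225) → cum 497  ≥ 358.5 → median here
  mile 29 (P, w=70) → cum 567
  mile 38 (Q, w=150) → cum 717
Optimal location: mile 28.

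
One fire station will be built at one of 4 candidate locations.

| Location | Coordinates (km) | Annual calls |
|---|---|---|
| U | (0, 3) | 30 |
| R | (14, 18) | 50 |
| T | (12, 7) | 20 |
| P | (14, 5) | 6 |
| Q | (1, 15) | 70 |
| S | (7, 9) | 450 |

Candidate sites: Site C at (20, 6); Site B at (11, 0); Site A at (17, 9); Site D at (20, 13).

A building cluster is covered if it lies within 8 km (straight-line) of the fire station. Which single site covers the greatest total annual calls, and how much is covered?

Site D, covering 50

Coverage radius r = 8 km; a point is covered iff (Δx)²+(Δy)² ≤ 8² = 64.
  Site C (20, 6): covers {P} → 6
  Site B (11, 0): covers {T, P} → 26
  Site A (17, 9): covers {T, P} → 26
  Site D (20, 13): covers {R} → 50
Maximum coverage at Site D: 50 annual calls.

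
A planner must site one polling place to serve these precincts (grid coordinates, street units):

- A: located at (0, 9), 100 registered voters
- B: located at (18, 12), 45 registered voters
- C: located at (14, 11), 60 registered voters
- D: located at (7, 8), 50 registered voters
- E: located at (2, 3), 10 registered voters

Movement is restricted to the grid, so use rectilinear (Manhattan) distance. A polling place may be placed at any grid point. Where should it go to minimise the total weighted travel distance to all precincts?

Manhattan distance separates: Σwᵢ(|x−xᵢ|+|y−yᵢ|) = Σwᵢ|x−xᵢ| + Σwᵢ|y−yᵢ|, so x and y are optimised independently as 1-D weighted medians.
Total weight W = 265; half = 132.5.
x-coordinate, sorted with cumulative weight:
  x=0 (A, w=100) cum 100
  x=2 (E, w=10) cum 110
  x=7 (D, w=50) cum 160  ← median
  x=14 (C, w=60) cum 220
  x=18 (B, w=45) cum 265
⇒ x* = 7
y-coordinate, sorted with cumulative weight:
  y=3 (E, w=10) cum 10
  y=8 (D, w=50) cum 60
  y=9 (A, w=100) cum 160  ← median
  y=11 (C, w=60) cum 220
  y=12 (B, w=45) cum 265
⇒ y* = 9

(7, 9)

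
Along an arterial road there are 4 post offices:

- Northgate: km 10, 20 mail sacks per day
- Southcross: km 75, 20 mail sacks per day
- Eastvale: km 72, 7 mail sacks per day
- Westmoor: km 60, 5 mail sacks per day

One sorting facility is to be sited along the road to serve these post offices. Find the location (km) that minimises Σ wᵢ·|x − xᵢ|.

x = 72

For a sum of weighted absolute distances on a line, the optimum is the weighted median (not the mean). Total weight W = 52; half-weight = 26.
Sort by position and accumulate weight:
  km 10 (Northgate, w=20) → cum 20
  km 60 (Westmoor, w=5) → cum 25
  km 72 (Eastvale, w=7) → cum 32  ≥ 26 → median here
  km 75 (Southcross, w=20) → cum 52
Optimal location: km 72.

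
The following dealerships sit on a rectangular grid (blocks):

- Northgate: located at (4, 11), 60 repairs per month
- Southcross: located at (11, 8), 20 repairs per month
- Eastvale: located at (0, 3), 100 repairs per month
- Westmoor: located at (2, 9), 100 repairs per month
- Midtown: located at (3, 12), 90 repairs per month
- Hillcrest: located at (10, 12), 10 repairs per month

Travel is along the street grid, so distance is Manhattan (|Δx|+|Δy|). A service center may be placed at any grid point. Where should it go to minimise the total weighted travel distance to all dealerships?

Manhattan distance separates: Σwᵢ(|x−xᵢ|+|y−yᵢ|) = Σwᵢ|x−xᵢ| + Σwᵢ|y−yᵢ|, so x and y are optimised independently as 1-D weighted medians.
Total weight W = 380; half = 190.
x-coordinate, sorted with cumulative weight:
  x=0 (Eastvale, w=100) cum 100
  x=2 (Westmoor, w=100) cum 200  ← median
  x=3 (Midtown, w=90) cum 290
  x=4 (Northgate, w=60) cum 350
  x=10 (Hillcrest, w=10) cum 360
  x=11 (Southcross, w=20) cum 380
⇒ x* = 2
y-coordinate, sorted with cumulative weight:
  y=3 (Eastvale, w=100) cum 100
  y=8 (Southcross, w=20) cum 120
  y=9 (Westmoor, w=100) cum 220  ← median
  y=11 (Northgate, w=60) cum 280
  y=12 (Midtown, w=90) cum 370
  y=12 (Hillcrest, w=10) cum 380
⇒ y* = 9

(2, 9)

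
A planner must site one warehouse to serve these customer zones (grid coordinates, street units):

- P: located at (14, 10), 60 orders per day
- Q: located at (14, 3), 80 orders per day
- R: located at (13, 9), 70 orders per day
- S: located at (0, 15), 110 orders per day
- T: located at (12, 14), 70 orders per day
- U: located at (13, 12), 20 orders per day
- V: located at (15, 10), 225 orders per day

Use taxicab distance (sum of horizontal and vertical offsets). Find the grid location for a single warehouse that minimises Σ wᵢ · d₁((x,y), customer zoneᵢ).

(14, 10)

Manhattan distance separates: Σwᵢ(|x−xᵢ|+|y−yᵢ|) = Σwᵢ|x−xᵢ| + Σwᵢ|y−yᵢ|, so x and y are optimised independently as 1-D weighted medians.
Total weight W = 635; half = 317.5.
x-coordinate, sorted with cumulative weight:
  x=0 (S, w=110) cum 110
  x=12 (T, w=70) cum 180
  x=13 (R, w=70) cum 250
  x=13 (U, w=20) cum 270
  x=14 (P, w=60) cum 330  ← median
  x=14 (Q, w=80) cum 410
  x=15 (V, w=225) cum 635
⇒ x* = 14
y-coordinate, sorted with cumulative weight:
  y=3 (Q, w=80) cum 80
  y=9 (R, w=70) cum 150
  y=10 (P, w=60) cum 210
  y=10 (V, w=225) cum 435  ← median
  y=12 (U, w=20) cum 455
  y=14 (T, w=70) cum 525
  y=15 (S, w=110) cum 635
⇒ y* = 10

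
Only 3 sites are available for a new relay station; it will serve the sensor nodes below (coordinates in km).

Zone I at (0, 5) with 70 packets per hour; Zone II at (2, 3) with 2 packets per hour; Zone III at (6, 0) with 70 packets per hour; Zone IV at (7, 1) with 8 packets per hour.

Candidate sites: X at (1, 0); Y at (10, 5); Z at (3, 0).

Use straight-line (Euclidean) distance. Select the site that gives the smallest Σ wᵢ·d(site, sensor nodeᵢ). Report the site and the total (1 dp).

Z, total 657.5 km

Total weighted distance at each candidate:
  X (1, 0): total = 761.9
  Y (10, 5): total = 1204.7
  Z (3, 0): total = 657.5
Minimum is at Z with total 657.5 km.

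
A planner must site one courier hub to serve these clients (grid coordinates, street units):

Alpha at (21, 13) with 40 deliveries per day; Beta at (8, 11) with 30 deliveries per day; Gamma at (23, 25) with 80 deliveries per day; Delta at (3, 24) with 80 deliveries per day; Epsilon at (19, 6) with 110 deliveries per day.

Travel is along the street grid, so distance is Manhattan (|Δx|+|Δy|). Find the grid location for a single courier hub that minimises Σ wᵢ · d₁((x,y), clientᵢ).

Manhattan distance separates: Σwᵢ(|x−xᵢ|+|y−yᵢ|) = Σwᵢ|x−xᵢ| + Σwᵢ|y−yᵢ|, so x and y are optimised independently as 1-D weighted medians.
Total weight W = 340; half = 170.
x-coordinate, sorted with cumulative weight:
  x=3 (Delta, w=80) cum 80
  x=8 (Beta, w=30) cum 110
  x=19 (Epsilon, w=110) cum 220  ← median
  x=21 (Alpha, w=40) cum 260
  x=23 (Gamma, w=80) cum 340
⇒ x* = 19
y-coordinate, sorted with cumulative weight:
  y=6 (Epsilon, w=110) cum 110
  y=11 (Beta, w=30) cum 140
  y=13 (Alpha, w=40) cum 180  ← median
  y=24 (Delta, w=80) cum 260
  y=25 (Gamma, w=80) cum 340
⇒ y* = 13

(19, 13)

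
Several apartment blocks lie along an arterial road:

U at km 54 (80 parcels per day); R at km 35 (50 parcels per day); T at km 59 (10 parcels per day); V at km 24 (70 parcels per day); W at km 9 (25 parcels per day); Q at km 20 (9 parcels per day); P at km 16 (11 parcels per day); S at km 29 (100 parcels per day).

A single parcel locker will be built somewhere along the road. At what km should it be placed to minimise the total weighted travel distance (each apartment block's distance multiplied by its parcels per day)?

x = 29

For a sum of weighted absolute distances on a line, the optimum is the weighted median (not the mean). Total weight W = 355; half-weight = 177.5.
Sort by position and accumulate weight:
  km 9 (W, w=25) → cum 25
  km 16 (P, w=11) → cum 36
  km 20 (Q, w=9) → cum 45
  km 24 (V, w=70) → cum 115
  km 29 (S, w=100) → cum 215  ≥ 177.5 → median here
  km 35 (R, w=50) → cum 265
  km 54 (U, w=80) → cum 345
  km 59 (T, w=10) → cum 355
Optimal location: km 29.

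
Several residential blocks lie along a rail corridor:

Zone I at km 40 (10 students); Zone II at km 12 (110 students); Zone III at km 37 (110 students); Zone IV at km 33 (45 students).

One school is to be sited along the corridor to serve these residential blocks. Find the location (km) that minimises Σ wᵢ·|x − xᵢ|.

For a sum of weighted absolute distances on a line, the optimum is the weighted median (not the mean). Total weight W = 275; half-weight = 137.5.
Sort by position and accumulate weight:
  km 12 (Zone II, w=110) → cum 110
  km 33 (Zone IV, w=45) → cum 155  ≥ 137.5 → median here
  km 37 (Zone III, w=110) → cum 265
  km 40 (Zone I, w=10) → cum 275
Optimal location: km 33.

x = 33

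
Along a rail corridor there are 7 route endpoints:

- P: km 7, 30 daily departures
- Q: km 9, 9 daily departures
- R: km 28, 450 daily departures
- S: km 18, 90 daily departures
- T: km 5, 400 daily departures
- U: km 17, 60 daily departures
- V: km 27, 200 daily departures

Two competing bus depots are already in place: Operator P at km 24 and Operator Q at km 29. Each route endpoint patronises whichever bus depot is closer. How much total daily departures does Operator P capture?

The indifferent point is the midpoint (24+29)/2 = 26.5; route endpoints left of it (closer to Operator P at 24) go to Operator P, those right go to Operator Q.
  T at 5 (w=400) → Operator P
  P at 7 (w=30) → Operator P
  Q at 9 (w=9) → Operator P
  U at 17 (w=60) → Operator P
  S at 18 (w=90) → Operator P
  V at 27 (w=200) → Operator Q
  R at 28 (w=450) → Operator Q
Operator P captures 589; Operator Q captures 650.

589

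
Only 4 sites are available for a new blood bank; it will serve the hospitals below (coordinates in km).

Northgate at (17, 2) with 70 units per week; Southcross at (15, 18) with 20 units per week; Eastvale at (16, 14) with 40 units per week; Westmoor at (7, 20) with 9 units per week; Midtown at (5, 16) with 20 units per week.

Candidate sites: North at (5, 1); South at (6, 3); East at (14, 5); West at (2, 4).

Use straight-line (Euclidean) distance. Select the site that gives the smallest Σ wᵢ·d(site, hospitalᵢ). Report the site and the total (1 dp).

Total weighted distance at each candidate:
  North (5, 1): total = 2390.5
  South (6, 3): total = 2131.7
  East (14, 5): total = 1359.8
  West (2, 4): total = 2527.8
Minimum is at East with total 1359.8 km.

East, total 1359.8 km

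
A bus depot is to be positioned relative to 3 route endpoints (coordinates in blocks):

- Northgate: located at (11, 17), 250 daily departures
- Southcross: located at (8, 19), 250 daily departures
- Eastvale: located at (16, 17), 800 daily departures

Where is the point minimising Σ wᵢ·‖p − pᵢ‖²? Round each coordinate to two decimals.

The minimiser of Σwᵢ‖p−pᵢ‖² is the weighted centroid p* = (Σwᵢpᵢ)/(Σwᵢ).
Σwᵢ = 1300.
Σwᵢxᵢ = 250·11 + 250·8 + 800·16 = 17550.
Σwᵢyᵢ = 250·17 + 250·19 + 800·17 = 22600.
x* = 17550/1300 = 13.50, y* = 22600/1300 = 17.38.

(13.50, 17.38)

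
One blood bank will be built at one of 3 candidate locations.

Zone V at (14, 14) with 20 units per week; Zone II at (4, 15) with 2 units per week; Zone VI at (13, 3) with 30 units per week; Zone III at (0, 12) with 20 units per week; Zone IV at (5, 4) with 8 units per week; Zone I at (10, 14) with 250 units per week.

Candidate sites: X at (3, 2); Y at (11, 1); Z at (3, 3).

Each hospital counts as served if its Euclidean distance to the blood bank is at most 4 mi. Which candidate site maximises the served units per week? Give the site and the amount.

Y, covering 30

Coverage radius r = 4 mi; a point is covered iff (Δx)²+(Δy)² ≤ 4² = 16.
  X (3, 2): covers {Zone IV} → 8
  Y (11, 1): covers {Zone VI} → 30
  Z (3, 3): covers {Zone IV} → 8
Maximum coverage at Y: 30 units per week.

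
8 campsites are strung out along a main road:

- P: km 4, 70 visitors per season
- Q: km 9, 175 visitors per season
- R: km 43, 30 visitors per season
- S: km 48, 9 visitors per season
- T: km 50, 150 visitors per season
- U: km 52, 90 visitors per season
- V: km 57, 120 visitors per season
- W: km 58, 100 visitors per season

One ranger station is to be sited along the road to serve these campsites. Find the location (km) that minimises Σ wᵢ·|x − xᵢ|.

x = 50

For a sum of weighted absolute distances on a line, the optimum is the weighted median (not the mean). Total weight W = 744; half-weight = 372.
Sort by position and accumulate weight:
  km 4 (P, w=70) → cum 70
  km 9 (Q, w=175) → cum 245
  km 43 (R, w=30) → cum 275
  km 48 (S, w=9) → cum 284
  km 50 (T, w=150) → cum 434  ≥ 372 → median here
  km 52 (U, w=90) → cum 524
  km 57 (V, w=120) → cum 644
  km 58 (W, w=100) → cum 744
Optimal location: km 50.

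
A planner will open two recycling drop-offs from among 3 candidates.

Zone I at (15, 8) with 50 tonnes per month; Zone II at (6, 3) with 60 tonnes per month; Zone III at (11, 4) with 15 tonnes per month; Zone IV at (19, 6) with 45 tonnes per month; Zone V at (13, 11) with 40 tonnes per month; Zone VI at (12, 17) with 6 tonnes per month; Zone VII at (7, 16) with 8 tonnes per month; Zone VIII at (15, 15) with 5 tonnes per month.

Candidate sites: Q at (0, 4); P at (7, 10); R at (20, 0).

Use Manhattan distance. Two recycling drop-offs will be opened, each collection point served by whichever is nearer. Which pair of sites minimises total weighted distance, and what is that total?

{P, R}, total 1910

Evaluate every pair (each demand assigned to the nearer of the two):
  {P, R}: total = 1910
  {Q, P}: total = 2255
  {Q, R}: total = 2672
Best pair: {P, R} with total 1910.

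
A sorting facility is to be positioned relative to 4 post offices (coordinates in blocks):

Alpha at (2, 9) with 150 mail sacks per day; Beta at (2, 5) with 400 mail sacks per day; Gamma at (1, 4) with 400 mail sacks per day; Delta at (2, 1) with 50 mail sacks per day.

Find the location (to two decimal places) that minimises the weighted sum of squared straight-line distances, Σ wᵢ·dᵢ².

The minimiser of Σwᵢ‖p−pᵢ‖² is the weighted centroid p* = (Σwᵢpᵢ)/(Σwᵢ).
Σwᵢ = 1000.
Σwᵢxᵢ = 150·2 + 400·2 + 400·1 + 50·2 = 1600.
Σwᵢyᵢ = 150·9 + 400·5 + 400·4 + 50·1 = 5000.
x* = 1600/1000 = 1.60, y* = 5000/1000 = 5.00.

(1.60, 5.00)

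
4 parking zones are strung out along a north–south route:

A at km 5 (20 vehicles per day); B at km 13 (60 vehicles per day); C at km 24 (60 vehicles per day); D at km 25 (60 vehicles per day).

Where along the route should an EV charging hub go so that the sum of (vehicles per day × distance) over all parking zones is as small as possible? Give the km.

x = 24

For a sum of weighted absolute distances on a line, the optimum is the weighted median (not the mean). Total weight W = 200; half-weight = 100.
Sort by position and accumulate weight:
  km 5 (A, w=20) → cum 20
  km 13 (B, w=60) → cum 80
  km 24 (C, w=60) → cum 140  ≥ 100 → median here
  km 25 (D, w=60) → cum 200
Optimal location: km 24.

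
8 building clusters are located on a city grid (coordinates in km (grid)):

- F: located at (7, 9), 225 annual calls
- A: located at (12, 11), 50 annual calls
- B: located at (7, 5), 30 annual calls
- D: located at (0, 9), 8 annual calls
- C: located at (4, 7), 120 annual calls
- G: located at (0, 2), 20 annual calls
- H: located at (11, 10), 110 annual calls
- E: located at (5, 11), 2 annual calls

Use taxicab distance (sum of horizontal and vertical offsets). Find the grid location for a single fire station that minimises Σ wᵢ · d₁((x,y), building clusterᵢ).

Manhattan distance separates: Σwᵢ(|x−xᵢ|+|y−yᵢ|) = Σwᵢ|x−xᵢ| + Σwᵢ|y−yᵢ|, so x and y are optimised independently as 1-D weighted medians.
Total weight W = 565; half = 282.5.
x-coordinate, sorted with cumulative weight:
  x=0 (D, w=8) cum 8
  x=0 (G, w=20) cum 28
  x=4 (C, w=120) cum 148
  x=5 (E, w=2) cum 150
  x=7 (F, w=225) cum 375  ← median
  x=7 (B, w=30) cum 405
  x=11 (H, w=110) cum 515
  x=12 (A, w=50) cum 565
⇒ x* = 7
y-coordinate, sorted with cumulative weight:
  y=2 (G, w=20) cum 20
  y=5 (B, w=30) cum 50
  y=7 (C, w=120) cum 170
  y=9 (F, w=225) cum 395  ← median
  y=9 (D, w=8) cum 403
  y=10 (H, w=110) cum 513
  y=11 (A, w=50) cum 563
  y=11 (E, w=2) cum 565
⇒ y* = 9

(7, 9)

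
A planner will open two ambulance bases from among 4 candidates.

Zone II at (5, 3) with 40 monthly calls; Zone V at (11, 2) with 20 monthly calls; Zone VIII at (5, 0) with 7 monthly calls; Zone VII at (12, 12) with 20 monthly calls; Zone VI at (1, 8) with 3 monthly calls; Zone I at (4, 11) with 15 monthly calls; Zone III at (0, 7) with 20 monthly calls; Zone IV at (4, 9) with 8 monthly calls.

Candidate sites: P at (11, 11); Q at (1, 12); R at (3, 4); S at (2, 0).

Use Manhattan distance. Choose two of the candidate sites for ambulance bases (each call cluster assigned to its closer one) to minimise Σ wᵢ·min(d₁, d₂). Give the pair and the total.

Evaluate every pair (each demand assigned to the nearer of the two):
  {P, R}: total = 673
  {Q, R}: total = 822
  {P, S}: total = 865
  {Q, S}: total = 941
  {R, S}: total = 987
  {P, Q}: total = 1092
Best pair: {P, R} with total 673.

{P, R}, total 673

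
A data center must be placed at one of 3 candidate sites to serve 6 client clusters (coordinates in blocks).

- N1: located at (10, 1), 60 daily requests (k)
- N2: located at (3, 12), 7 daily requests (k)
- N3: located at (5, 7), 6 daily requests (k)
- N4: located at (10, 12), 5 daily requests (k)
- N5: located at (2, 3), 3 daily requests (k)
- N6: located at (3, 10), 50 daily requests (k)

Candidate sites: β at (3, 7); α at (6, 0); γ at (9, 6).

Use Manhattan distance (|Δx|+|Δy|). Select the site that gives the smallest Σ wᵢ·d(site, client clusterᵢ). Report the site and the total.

Total weighted distance at each candidate:
  β (3, 7): total = 1052
  α (6, 0): total = 1204
  γ (9, 6): total = 1039
Minimum is at γ with total 1039 blocks.

γ, total 1039 blocks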